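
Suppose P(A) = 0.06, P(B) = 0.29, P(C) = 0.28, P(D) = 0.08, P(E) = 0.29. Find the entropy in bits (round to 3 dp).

2.085 bits

H = −Σ pᵢ log₂ pᵢ.
−0.06·log₂(0.06) = 0.2435
−0.29·log₂(0.29) = 0.5179
−0.28·log₂(0.28) = 0.5142
−0.08·log₂(0.08) = 0.2915
−0.29·log₂(0.29) = 0.5179
Sum ≈ 2.0851 → 2.085 bits.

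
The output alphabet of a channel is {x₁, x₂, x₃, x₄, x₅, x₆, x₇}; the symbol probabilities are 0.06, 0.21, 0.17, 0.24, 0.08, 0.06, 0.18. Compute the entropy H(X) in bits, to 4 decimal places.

2.6254 bits

H = −Σ pᵢ log₂ pᵢ.
−0.06·log₂(0.06) = 0.2435
−0.21·log₂(0.21) = 0.4728
−0.17·log₂(0.17) = 0.4346
−0.24·log₂(0.24) = 0.4941
−0.08·log₂(0.08) = 0.2915
−0.06·log₂(0.06) = 0.2435
−0.18·log₂(0.18) = 0.4453
Sum ≈ 2.6254 → 2.6254 bits.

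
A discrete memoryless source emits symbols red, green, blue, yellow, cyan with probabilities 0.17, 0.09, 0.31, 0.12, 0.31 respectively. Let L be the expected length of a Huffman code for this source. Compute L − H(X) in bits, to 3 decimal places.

0.048 bits

Entropy H = −Σ p log₂ p ≈ 2.1619 bits.
Huffman merges: 9/100+3/25→21/100; 17/100+21/100→19/50; 31/100+31/100→31/50; 19/50+31/50→1. L = 221/100 ≈ 2.2100.
L − H = 2.2100 − 2.1619 = 0.048 bits.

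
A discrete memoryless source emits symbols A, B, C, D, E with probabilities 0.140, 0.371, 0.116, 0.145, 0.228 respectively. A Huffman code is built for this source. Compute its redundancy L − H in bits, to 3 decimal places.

Entropy H = −Σ p log₂ p ≈ 2.1786 bits.
Huffman merges: 29/250+7/50→32/125; 29/200+57/250→373/1000; 32/125+371/1000→627/1000; 373/1000+627/1000→1. L = 282/125 ≈ 2.2560.
L − H = 2.2560 − 2.1786 = 0.077 bits.

0.077 bits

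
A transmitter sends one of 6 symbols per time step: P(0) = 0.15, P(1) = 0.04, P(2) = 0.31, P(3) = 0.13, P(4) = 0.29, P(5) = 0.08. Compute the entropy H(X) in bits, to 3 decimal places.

H = −Σ pᵢ log₂ pᵢ.
−0.15·log₂(0.15) = 0.4105
−0.04·log₂(0.04) = 0.1858
−0.31·log₂(0.31) = 0.5238
−0.13·log₂(0.13) = 0.3826
−0.29·log₂(0.29) = 0.5179
−0.08·log₂(0.08) = 0.2915
Sum ≈ 2.3122 → 2.312 bits.

2.312 bits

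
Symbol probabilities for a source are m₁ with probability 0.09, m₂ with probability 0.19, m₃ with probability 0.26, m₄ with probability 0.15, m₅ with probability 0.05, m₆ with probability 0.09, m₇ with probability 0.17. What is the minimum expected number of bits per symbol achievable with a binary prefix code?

Repeatedly combine the two least-probable nodes; the expected code length is the sum of the merged weights.
merge 1/20 + 9/100 → 7/50
merge 9/100 + 7/50 → 23/100
merge 3/20 + 17/100 → 8/25
merge 19/100 + 23/100 → 21/50
merge 13/50 + 8/25 → 29/50
merge 21/50 + 29/50 → 1
L = 7/50 + 23/100 + 8/25 + 21/50 + 29/50 + 1 = 269/100 = 2.69 bits/symbol.

2.69 bits/symbol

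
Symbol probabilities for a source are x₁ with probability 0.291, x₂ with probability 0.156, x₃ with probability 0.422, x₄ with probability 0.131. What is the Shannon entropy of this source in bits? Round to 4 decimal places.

H = −Σ pᵢ log₂ pᵢ.
−0.291·log₂(0.291) = 0.5182
−0.156·log₂(0.156) = 0.4181
−0.422·log₂(0.422) = 0.5253
−0.131·log₂(0.131) = 0.3841
Sum ≈ 1.8458 → 1.8458 bits.

1.8458 bits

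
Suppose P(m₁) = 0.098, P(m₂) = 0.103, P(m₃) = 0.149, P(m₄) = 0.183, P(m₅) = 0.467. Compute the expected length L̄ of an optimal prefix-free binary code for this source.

2.066 bits/symbol

Repeatedly combine the two least-probable nodes; the expected code length is the sum of the merged weights.
merge 49/500 + 103/1000 → 201/1000
merge 149/1000 + 183/1000 → 83/250
merge 201/1000 + 83/250 → 533/1000
merge 467/1000 + 533/1000 → 1
L = 201/1000 + 83/250 + 533/1000 + 1 = 1033/500 = 2.066 bits/symbol.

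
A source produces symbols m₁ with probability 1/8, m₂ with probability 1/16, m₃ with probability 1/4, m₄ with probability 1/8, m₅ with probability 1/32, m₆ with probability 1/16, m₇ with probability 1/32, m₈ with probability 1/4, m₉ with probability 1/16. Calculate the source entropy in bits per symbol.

Each probability is a power of 1/2, so log₂(1/p) is an integer.
H = Σ p·log₂(1/p) = 1/8·3 + 1/16·4 + 1/4·2 + 1/8·3 + 1/32·5 + 1/16·4 + 1/32·5 + 1/4·2 + 1/16·4 = 2.8125 bits.

2.8125 bits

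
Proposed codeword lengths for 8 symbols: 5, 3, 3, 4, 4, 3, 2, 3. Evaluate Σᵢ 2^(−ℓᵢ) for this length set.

With common denominator 2^5 = 32: Σ 2^(−ℓᵢ) = 1/32 + 4/32 + 4/32 + 2/32 + 2/32 + 4/32 + 8/32 + 4/32 = 29/32 = 0.90625.

0.90625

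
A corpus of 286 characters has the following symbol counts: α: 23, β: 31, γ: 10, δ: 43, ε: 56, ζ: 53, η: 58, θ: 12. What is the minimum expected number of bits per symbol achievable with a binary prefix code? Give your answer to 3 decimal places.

2.836 bits/symbol

Probabilities are the counts divided by 286.
Repeatedly combine the two least-probable nodes; the expected code length is the sum of the merged weights.
merge 5/143 + 6/143 → 1/13
merge 1/13 + 23/286 → 45/286
merge 31/286 + 43/286 → 37/143
merge 45/286 + 53/286 → 49/143
merge 28/143 + 29/143 → 57/143
merge 37/143 + 49/143 → 86/143
merge 57/143 + 86/143 → 1
L = 1/13 + 45/286 + 37/143 + 49/143 + 57/143 + 86/143 + 1 = 811/286 ≈ 2.836 bits/symbol.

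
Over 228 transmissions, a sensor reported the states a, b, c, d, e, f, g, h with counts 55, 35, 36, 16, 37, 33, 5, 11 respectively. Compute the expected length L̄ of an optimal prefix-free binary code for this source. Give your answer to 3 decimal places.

2.807 bits/symbol

Probabilities are the counts divided by 228.
Repeatedly combine the two least-probable nodes; the expected code length is the sum of the merged weights.
merge 5/228 + 11/228 → 4/57
merge 4/57 + 4/57 → 8/57
merge 8/57 + 11/76 → 65/228
merge 35/228 + 3/19 → 71/228
merge 37/228 + 55/228 → 23/57
merge 65/228 + 71/228 → 34/57
merge 23/57 + 34/57 → 1
L = 4/57 + 8/57 + 65/228 + 71/228 + 23/57 + 34/57 + 1 = 160/57 ≈ 2.807 bits/symbol.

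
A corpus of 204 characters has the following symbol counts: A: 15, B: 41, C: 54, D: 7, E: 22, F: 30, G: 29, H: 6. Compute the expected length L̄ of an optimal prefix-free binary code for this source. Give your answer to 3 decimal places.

2.735 bits/symbol

Probabilities are the counts divided by 204.
Repeatedly combine the two least-probable nodes; the expected code length is the sum of the merged weights.
merge 1/34 + 7/204 → 13/204
merge 13/204 + 5/68 → 7/51
merge 11/102 + 7/51 → 25/102
merge 29/204 + 5/34 → 59/204
merge 41/204 + 25/102 → 91/204
merge 9/34 + 59/204 → 113/204
merge 91/204 + 113/204 → 1
L = 13/204 + 7/51 + 25/102 + 59/204 + 91/204 + 113/204 + 1 = 93/34 ≈ 2.735 bits/symbol.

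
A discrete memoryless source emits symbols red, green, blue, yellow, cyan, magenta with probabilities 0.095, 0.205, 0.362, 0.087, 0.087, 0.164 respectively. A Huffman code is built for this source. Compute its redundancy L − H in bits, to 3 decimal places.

0.070 bits

Entropy H = −Σ p log₂ p ≈ 2.3627 bits.
Huffman merges: 87/1000+87/1000→87/500; 19/200+41/250→259/1000; 87/500+41/200→379/1000; 259/1000+181/500→621/1000; 379/1000+621/1000→1. L = 2433/1000 ≈ 2.4330.
L − H = 2.4330 − 2.3627 = 0.070 bits.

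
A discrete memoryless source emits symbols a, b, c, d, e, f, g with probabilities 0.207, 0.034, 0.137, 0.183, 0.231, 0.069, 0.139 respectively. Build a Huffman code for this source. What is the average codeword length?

Repeatedly combine the two least-probable nodes; the expected code length is the sum of the merged weights.
merge 17/500 + 69/1000 → 103/1000
merge 103/1000 + 137/1000 → 6/25
merge 139/1000 + 183/1000 → 161/500
merge 207/1000 + 231/1000 → 219/500
merge 6/25 + 161/500 → 281/500
merge 219/500 + 281/500 → 1
L = 103/1000 + 6/25 + 161/500 + 219/500 + 281/500 + 1 = 533/200 = 2.665 bits/symbol.

2.665 bits/symbol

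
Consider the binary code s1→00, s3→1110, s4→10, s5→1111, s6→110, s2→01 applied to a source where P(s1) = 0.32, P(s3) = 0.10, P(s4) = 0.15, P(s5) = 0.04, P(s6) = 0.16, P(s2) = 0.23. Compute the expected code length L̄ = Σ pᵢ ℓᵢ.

L̄ = Σ pᵢ·ℓᵢ = 0.32·2 + 0.10·4 + 0.15·2 + 0.04·4 + 0.16·3 + 0.23·2 = 2.44 bits/symbol.

2.44 bits/symbol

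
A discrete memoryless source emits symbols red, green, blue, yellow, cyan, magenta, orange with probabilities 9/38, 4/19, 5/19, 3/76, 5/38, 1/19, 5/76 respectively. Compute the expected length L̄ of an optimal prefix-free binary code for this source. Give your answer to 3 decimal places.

2.539 bits/symbol

Repeatedly combine the two least-probable nodes; the expected code length is the sum of the merged weights.
merge 3/76 + 1/19 → 7/76
merge 5/76 + 7/76 → 3/19
merge 5/38 + 3/19 → 11/38
merge 4/19 + 9/38 → 17/38
merge 5/19 + 11/38 → 21/38
merge 17/38 + 21/38 → 1
L = 7/76 + 3/19 + 11/38 + 17/38 + 21/38 + 1 = 193/76 ≈ 2.539 bits/symbol.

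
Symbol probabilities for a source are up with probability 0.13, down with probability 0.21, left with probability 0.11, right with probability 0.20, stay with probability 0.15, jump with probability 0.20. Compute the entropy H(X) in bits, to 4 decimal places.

H = −Σ pᵢ log₂ pᵢ.
−0.13·log₂(0.13) = 0.3826
−0.21·log₂(0.21) = 0.4728
−0.11·log₂(0.11) = 0.3503
−0.20·log₂(0.20) = 0.4644
−0.15·log₂(0.15) = 0.4105
−0.20·log₂(0.20) = 0.4644
Sum ≈ 2.5451 → 2.5451 bits.

2.5451 bits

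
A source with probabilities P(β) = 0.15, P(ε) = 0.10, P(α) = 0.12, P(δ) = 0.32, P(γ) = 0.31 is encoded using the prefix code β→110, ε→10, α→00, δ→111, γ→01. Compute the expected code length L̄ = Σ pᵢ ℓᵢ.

2.47 bits/symbol

L̄ = Σ pᵢ·ℓᵢ = 0.15·3 + 0.10·2 + 0.12·2 + 0.32·3 + 0.31·2 = 2.47 bits/symbol.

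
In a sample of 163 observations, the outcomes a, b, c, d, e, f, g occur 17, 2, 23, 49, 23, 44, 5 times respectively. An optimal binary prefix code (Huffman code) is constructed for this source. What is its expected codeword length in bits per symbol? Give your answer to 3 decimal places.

2.472 bits/symbol

Probabilities are the counts divided by 163.
Repeatedly combine the two least-probable nodes; the expected code length is the sum of the merged weights.
merge 2/163 + 5/163 → 7/163
merge 7/163 + 17/163 → 24/163
merge 23/163 + 23/163 → 46/163
merge 24/163 + 44/163 → 68/163
merge 46/163 + 49/163 → 95/163
merge 68/163 + 95/163 → 1
L = 7/163 + 24/163 + 46/163 + 68/163 + 95/163 + 1 = 403/163 ≈ 2.472 bits/symbol.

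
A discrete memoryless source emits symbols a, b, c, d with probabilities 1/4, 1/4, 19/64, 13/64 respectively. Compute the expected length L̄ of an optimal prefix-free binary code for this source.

Repeatedly combine the two least-probable nodes; the expected code length is the sum of the merged weights.
merge 13/64 + 1/4 → 29/64
merge 1/4 + 19/64 → 35/64
merge 29/64 + 35/64 → 1
L = 29/64 + 35/64 + 1 = 2 bits/symbol.

2 bits/symbol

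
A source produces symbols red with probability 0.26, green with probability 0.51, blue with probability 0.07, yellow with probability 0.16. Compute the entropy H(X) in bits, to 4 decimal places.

H = −Σ pᵢ log₂ pᵢ.
−0.26·log₂(0.26) = 0.5053
−0.51·log₂(0.51) = 0.4954
−0.07·log₂(0.07) = 0.2686
−0.16·log₂(0.16) = 0.4230
Sum ≈ 1.6923 → 1.6923 bits.

1.6923 bits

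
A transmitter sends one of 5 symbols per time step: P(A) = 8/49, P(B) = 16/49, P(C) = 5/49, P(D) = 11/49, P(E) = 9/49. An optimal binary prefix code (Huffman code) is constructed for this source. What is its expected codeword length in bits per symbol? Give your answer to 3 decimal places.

2.265 bits/symbol

Repeatedly combine the two least-probable nodes; the expected code length is the sum of the merged weights.
merge 5/49 + 8/49 → 13/49
merge 9/49 + 11/49 → 20/49
merge 13/49 + 16/49 → 29/49
merge 20/49 + 29/49 → 1
L = 13/49 + 20/49 + 29/49 + 1 = 111/49 ≈ 2.265 bits/symbol.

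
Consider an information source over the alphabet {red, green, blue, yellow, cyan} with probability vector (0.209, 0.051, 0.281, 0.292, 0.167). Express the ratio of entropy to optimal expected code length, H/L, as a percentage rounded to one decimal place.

Entropy H = −Σ p log₂ p ≈ 2.1554 bits.
Huffman merges: 51/1000+167/1000→109/500; 209/1000+109/500→427/1000; 281/1000+73/250→573/1000; 427/1000+573/1000→1. L = 1109/500 ≈ 2.2180.
Efficiency = H/L = 2.1554/2.2180 = 97.2%.

97.2%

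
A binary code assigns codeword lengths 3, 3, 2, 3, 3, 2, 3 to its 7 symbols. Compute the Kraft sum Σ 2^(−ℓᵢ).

With common denominator 2^3 = 8: Σ 2^(−ℓᵢ) = 1/8 + 1/8 + 2/8 + 1/8 + 1/8 + 2/8 + 1/8 = 9/8 = 1.125.

1.125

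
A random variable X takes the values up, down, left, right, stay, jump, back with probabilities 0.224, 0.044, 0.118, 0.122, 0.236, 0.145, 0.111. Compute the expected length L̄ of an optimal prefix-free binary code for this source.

2.695 bits/symbol

Repeatedly combine the two least-probable nodes; the expected code length is the sum of the merged weights.
merge 11/250 + 111/1000 → 31/200
merge 59/500 + 61/500 → 6/25
merge 29/200 + 31/200 → 3/10
merge 28/125 + 59/250 → 23/50
merge 6/25 + 3/10 → 27/50
merge 23/50 + 27/50 → 1
L = 31/200 + 6/25 + 3/10 + 23/50 + 27/50 + 1 = 539/200 = 2.695 bits/symbol.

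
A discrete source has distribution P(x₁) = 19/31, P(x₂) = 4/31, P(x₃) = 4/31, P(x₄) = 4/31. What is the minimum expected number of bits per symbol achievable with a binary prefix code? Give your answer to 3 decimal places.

Repeatedly combine the two least-probable nodes; the expected code length is the sum of the merged weights.
merge 4/31 + 4/31 → 8/31
merge 4/31 + 8/31 → 12/31
merge 12/31 + 19/31 → 1
L = 8/31 + 12/31 + 1 = 51/31 ≈ 1.645 bits/symbol.

1.645 bits/symbol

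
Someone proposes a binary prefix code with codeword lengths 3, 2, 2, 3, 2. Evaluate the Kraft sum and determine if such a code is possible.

With common denominator 2^3 = 8: Σ 2^(−ℓᵢ) = 1/8 + 2/8 + 2/8 + 1/8 + 2/8 = 8/8 = 1.
Kraft's inequality requires Σ ≤ 1; here Σ = 1 ≤ 1, so such a prefix code exists.

1; yes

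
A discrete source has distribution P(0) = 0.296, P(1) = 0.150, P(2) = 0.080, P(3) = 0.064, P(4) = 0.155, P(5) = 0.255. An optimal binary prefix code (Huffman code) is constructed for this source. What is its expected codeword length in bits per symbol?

2.438 bits/symbol

Repeatedly combine the two least-probable nodes; the expected code length is the sum of the merged weights.
merge 8/125 + 2/25 → 18/125
merge 18/125 + 3/20 → 147/500
merge 31/200 + 51/200 → 41/100
merge 147/500 + 37/125 → 59/100
merge 41/100 + 59/100 → 1
L = 18/125 + 147/500 + 41/100 + 59/100 + 1 = 1219/500 = 2.438 bits/symbol.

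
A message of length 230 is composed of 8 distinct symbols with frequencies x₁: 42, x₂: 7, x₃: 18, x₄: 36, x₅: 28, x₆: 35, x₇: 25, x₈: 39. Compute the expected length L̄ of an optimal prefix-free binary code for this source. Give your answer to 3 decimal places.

Probabilities are the counts divided by 230.
Repeatedly combine the two least-probable nodes; the expected code length is the sum of the merged weights.
merge 7/230 + 9/115 → 5/46
merge 5/46 + 5/46 → 5/23
merge 14/115 + 7/46 → 63/230
merge 18/115 + 39/230 → 15/46
merge 21/115 + 5/23 → 2/5
merge 63/230 + 15/46 → 3/5
merge 2/5 + 3/5 → 1
L = 5/46 + 5/23 + 63/230 + 15/46 + 2/5 + 3/5 + 1 = 673/230 ≈ 2.926 bits/symbol.

2.926 bits/symbol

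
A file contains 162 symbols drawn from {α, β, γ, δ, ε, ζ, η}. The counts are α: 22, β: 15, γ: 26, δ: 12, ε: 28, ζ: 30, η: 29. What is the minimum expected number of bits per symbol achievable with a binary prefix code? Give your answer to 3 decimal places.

2.802 bits/symbol

Probabilities are the counts divided by 162.
Repeatedly combine the two least-probable nodes; the expected code length is the sum of the merged weights.
merge 2/27 + 5/54 → 1/6
merge 11/81 + 13/81 → 8/27
merge 1/6 + 14/81 → 55/162
merge 29/162 + 5/27 → 59/162
merge 8/27 + 55/162 → 103/162
merge 59/162 + 103/162 → 1
L = 1/6 + 8/27 + 55/162 + 59/162 + 103/162 + 1 = 227/81 ≈ 2.802 bits/symbol.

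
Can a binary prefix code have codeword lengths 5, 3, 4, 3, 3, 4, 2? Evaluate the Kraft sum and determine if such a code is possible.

0.78125; yes

With common denominator 2^5 = 32: Σ 2^(−ℓᵢ) = 1/32 + 4/32 + 2/32 + 4/32 + 4/32 + 2/32 + 8/32 = 25/32 = 0.78125.
Kraft's inequality requires Σ ≤ 1; here Σ = 0.78125 ≤ 1, so such a prefix code exists.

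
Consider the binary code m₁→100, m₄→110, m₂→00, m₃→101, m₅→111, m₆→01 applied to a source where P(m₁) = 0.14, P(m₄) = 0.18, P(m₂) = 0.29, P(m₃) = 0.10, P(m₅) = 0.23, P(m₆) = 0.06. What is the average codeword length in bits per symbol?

2.65 bits/symbol

L̄ = Σ pᵢ·ℓᵢ = 0.14·3 + 0.18·3 + 0.29·2 + 0.10·3 + 0.23·3 + 0.06·2 = 2.65 bits/symbol.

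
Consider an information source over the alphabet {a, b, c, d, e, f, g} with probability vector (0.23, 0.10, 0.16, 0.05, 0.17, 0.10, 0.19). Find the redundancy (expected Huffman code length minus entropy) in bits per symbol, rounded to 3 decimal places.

0.049 bits

Entropy H = −Σ p log₂ p ≈ 2.6810 bits.
Huffman merges: 1/20+1/10→3/20; 1/10+3/20→1/4; 4/25+17/100→33/100; 19/100+23/100→21/50; 1/4+33/100→29/50; 21/50+29/50→1. L = 273/100 ≈ 2.7300.
L − H = 2.7300 − 2.6810 = 0.049 bits.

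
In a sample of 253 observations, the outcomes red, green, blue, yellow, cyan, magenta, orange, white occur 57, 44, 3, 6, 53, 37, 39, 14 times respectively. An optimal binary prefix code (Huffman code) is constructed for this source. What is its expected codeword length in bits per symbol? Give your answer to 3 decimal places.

Probabilities are the counts divided by 253.
Repeatedly combine the two least-probable nodes; the expected code length is the sum of the merged weights.
merge 3/253 + 6/253 → 9/253
merge 9/253 + 14/253 → 1/11
merge 1/11 + 37/253 → 60/253
merge 39/253 + 4/23 → 83/253
merge 53/253 + 57/253 → 10/23
merge 60/253 + 83/253 → 13/23
merge 10/23 + 13/23 → 1
L = 9/253 + 1/11 + 60/253 + 83/253 + 10/23 + 13/23 + 1 = 681/253 ≈ 2.692 bits/symbol.

2.692 bits/symbol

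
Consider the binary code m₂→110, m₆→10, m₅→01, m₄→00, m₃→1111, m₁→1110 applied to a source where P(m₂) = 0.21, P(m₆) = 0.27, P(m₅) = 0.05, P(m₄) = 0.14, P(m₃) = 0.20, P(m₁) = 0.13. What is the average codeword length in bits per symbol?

L̄ = Σ pᵢ·ℓᵢ = 0.21·3 + 0.27·2 + 0.05·2 + 0.14·2 + 0.20·4 + 0.13·4 = 2.87 bits/symbol.

2.87 bits/symbol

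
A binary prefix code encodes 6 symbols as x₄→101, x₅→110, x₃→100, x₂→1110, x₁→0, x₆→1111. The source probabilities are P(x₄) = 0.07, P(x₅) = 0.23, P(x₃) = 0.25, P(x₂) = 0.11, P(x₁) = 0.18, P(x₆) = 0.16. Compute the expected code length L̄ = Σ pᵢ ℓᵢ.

L̄ = Σ pᵢ·ℓᵢ = 0.07·3 + 0.23·3 + 0.25·3 + 0.11·4 + 0.18·1 + 0.16·4 = 2.91 bits/symbol.

2.91 bits/symbol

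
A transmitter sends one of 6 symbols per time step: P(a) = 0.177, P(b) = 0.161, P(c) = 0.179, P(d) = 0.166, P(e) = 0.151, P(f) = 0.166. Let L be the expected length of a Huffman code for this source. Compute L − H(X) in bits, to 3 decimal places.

0.061 bits

Entropy H = −Σ p log₂ p ≈ 2.5826 bits.
Huffman merges: 151/1000+161/1000→39/125; 83/500+83/500→83/250; 177/1000+179/1000→89/250; 39/125+83/250→161/250; 89/250+161/250→1. L = 661/250 ≈ 2.6440.
L − H = 2.6440 − 2.5826 = 0.061 bits.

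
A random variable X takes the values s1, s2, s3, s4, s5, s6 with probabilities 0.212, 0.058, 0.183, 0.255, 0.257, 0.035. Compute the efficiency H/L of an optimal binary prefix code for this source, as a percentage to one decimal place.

Entropy H = −Σ p log₂ p ≈ 2.3368 bits.
Huffman merges: 7/200+29/500→93/1000; 93/1000+183/1000→69/250; 53/250+51/200→467/1000; 257/1000+69/250→533/1000; 467/1000+533/1000→1. L = 2369/1000 ≈ 2.3690.
Efficiency = H/L = 2.3368/2.3690 = 98.6%.

98.6%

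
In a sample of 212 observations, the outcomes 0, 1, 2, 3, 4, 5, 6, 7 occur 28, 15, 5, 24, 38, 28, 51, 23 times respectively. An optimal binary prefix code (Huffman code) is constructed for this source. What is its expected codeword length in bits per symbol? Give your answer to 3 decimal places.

Probabilities are the counts divided by 212.
Repeatedly combine the two least-probable nodes; the expected code length is the sum of the merged weights.
merge 5/212 + 15/212 → 5/53
merge 5/53 + 23/212 → 43/212
merge 6/53 + 7/53 → 13/53
merge 7/53 + 19/106 → 33/106
merge 43/212 + 51/212 → 47/106
merge 13/53 + 33/106 → 59/106
merge 47/106 + 59/106 → 1
L = 5/53 + 43/212 + 13/53 + 33/106 + 47/106 + 59/106 + 1 = 605/212 ≈ 2.854 bits/symbol.

2.854 bits/symbol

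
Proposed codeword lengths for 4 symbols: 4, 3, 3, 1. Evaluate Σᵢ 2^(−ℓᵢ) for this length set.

0.8125

With common denominator 2^4 = 16: Σ 2^(−ℓᵢ) = 1/16 + 2/16 + 2/16 + 8/16 = 13/16 = 0.8125.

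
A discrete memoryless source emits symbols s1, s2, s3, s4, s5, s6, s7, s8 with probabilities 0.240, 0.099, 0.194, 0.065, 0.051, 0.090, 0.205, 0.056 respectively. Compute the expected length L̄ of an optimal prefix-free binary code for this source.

Repeatedly combine the two least-probable nodes; the expected code length is the sum of the merged weights.
merge 51/1000 + 7/125 → 107/1000
merge 13/200 + 9/100 → 31/200
merge 99/1000 + 107/1000 → 103/500
merge 31/200 + 97/500 → 349/1000
merge 41/200 + 103/500 → 411/1000
merge 6/25 + 349/1000 → 589/1000
merge 411/1000 + 589/1000 → 1
L = 107/1000 + 31/200 + 103/500 + 349/1000 + 411/1000 + 589/1000 + 1 = 2817/1000 = 2.817 bits/symbol.

2.817 bits/symbol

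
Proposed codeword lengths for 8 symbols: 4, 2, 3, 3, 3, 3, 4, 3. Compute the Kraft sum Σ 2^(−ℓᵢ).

With common denominator 2^4 = 16: Σ 2^(−ℓᵢ) = 1/16 + 4/16 + 2/16 + 2/16 + 2/16 + 2/16 + 1/16 + 2/16 = 16/16 = 1.

1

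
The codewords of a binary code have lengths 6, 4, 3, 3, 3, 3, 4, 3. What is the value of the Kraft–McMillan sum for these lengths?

With common denominator 2^6 = 64: Σ 2^(−ℓᵢ) = 1/64 + 4/64 + 8/64 + 8/64 + 8/64 + 8/64 + 4/64 + 8/64 = 49/64 = 0.765625.

0.765625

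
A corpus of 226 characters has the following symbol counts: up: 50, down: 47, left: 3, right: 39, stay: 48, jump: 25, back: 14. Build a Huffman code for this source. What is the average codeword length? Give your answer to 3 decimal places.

Probabilities are the counts divided by 226.
Repeatedly combine the two least-probable nodes; the expected code length is the sum of the merged weights.
merge 3/226 + 7/113 → 17/226
merge 17/226 + 25/226 → 21/113
merge 39/226 + 21/113 → 81/226
merge 47/226 + 24/113 → 95/226
merge 25/113 + 81/226 → 131/226
merge 95/226 + 131/226 → 1
L = 17/226 + 21/113 + 81/226 + 95/226 + 131/226 + 1 = 296/113 ≈ 2.619 bits/symbol.

2.619 bits/symbol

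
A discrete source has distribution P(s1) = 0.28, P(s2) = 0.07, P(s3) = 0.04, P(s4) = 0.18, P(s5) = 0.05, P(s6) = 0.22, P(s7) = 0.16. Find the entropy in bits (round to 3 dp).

2.534 bits

H = −Σ pᵢ log₂ pᵢ.
−0.28·log₂(0.28) = 0.5142
−0.07·log₂(0.07) = 0.2686
−0.04·log₂(0.04) = 0.1858
−0.18·log₂(0.18) = 0.4453
−0.05·log₂(0.05) = 0.2161
−0.22·log₂(0.22) = 0.4806
−0.16·log₂(0.16) = 0.4230
Sum ≈ 2.5335 → 2.534 bits.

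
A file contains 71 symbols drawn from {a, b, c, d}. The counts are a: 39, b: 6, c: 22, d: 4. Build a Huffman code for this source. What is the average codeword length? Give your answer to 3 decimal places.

Probabilities are the counts divided by 71.
Repeatedly combine the two least-probable nodes; the expected code length is the sum of the merged weights.
merge 4/71 + 6/71 → 10/71
merge 10/71 + 22/71 → 32/71
merge 32/71 + 39/71 → 1
L = 10/71 + 32/71 + 1 = 113/71 ≈ 1.592 bits/symbol.

1.592 bits/symbol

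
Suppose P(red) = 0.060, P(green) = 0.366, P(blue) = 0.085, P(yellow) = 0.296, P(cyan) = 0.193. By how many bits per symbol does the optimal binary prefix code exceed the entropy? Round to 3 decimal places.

0.063 bits

Entropy H = −Σ p log₂ p ≈ 2.0545 bits.
Huffman merges: 3/50+17/200→29/200; 29/200+193/1000→169/500; 37/125+169/500→317/500; 183/500+317/500→1. L = 2117/1000 ≈ 2.1170.
L − H = 2.1170 − 2.0545 = 0.063 bits.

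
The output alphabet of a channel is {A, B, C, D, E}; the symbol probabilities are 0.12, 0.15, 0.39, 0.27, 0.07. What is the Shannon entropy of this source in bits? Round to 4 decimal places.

H = −Σ pᵢ log₂ pᵢ.
−0.12·log₂(0.12) = 0.3671
−0.15·log₂(0.15) = 0.4105
−0.39·log₂(0.39) = 0.5298
−0.27·log₂(0.27) = 0.5100
−0.07·log₂(0.07) = 0.2686
Sum ≈ 2.0860 → 2.0860 bits.

2.0860 bits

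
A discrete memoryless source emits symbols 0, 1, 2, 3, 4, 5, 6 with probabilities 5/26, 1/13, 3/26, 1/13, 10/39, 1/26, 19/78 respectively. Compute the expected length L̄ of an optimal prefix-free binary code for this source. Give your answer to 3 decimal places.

2.615 bits/symbol

Repeatedly combine the two least-probable nodes; the expected code length is the sum of the merged weights.
merge 1/26 + 1/13 → 3/26
merge 1/13 + 3/26 → 5/26
merge 3/26 + 5/26 → 4/13
merge 5/26 + 19/78 → 17/39
merge 10/39 + 4/13 → 22/39
merge 17/39 + 22/39 → 1
L = 3/26 + 5/26 + 4/13 + 17/39 + 22/39 + 1 = 34/13 ≈ 2.615 bits/symbol.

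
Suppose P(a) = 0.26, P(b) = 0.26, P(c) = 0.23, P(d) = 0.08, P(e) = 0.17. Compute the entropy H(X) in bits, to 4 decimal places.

2.2243 bits

H = −Σ pᵢ log₂ pᵢ.
−0.26·log₂(0.26) = 0.5053
−0.26·log₂(0.26) = 0.5053
−0.23·log₂(0.23) = 0.4877
−0.08·log₂(0.08) = 0.2915
−0.17·log₂(0.17) = 0.4346
Sum ≈ 2.2243 → 2.2243 bits.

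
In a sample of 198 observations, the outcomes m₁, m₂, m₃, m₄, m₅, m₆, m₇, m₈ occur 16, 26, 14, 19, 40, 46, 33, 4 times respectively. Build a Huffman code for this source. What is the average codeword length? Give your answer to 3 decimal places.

2.828 bits/symbol

Probabilities are the counts divided by 198.
Repeatedly combine the two least-probable nodes; the expected code length is the sum of the merged weights.
merge 2/99 + 7/99 → 1/11
merge 8/99 + 1/11 → 17/99
merge 19/198 + 13/99 → 5/22
merge 1/6 + 17/99 → 67/198
merge 20/99 + 5/22 → 85/198
merge 23/99 + 67/198 → 113/198
merge 85/198 + 113/198 → 1
L = 1/11 + 17/99 + 5/22 + 67/198 + 85/198 + 113/198 + 1 = 280/99 ≈ 2.828 bits/symbol.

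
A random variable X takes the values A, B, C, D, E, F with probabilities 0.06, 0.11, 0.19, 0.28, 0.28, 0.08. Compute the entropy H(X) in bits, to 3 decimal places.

H = −Σ pᵢ log₂ pᵢ.
−0.06·log₂(0.06) = 0.2435
−0.11·log₂(0.11) = 0.3503
−0.19·log₂(0.19) = 0.4552
−0.28·log₂(0.28) = 0.5142
−0.28·log₂(0.28) = 0.5142
−0.08·log₂(0.08) = 0.2915
Sum ≈ 2.3690 → 2.369 bits.

2.369 bits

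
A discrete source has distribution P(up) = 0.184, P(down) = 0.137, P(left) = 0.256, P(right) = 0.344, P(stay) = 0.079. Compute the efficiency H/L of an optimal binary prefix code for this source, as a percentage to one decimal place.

97.7%

Entropy H = −Σ p log₂ p ≈ 2.1644 bits.
Huffman merges: 79/1000+137/1000→27/125; 23/125+27/125→2/5; 32/125+43/125→3/5; 2/5+3/5→1. L = 277/125 ≈ 2.2160.
Efficiency = H/L = 2.1644/2.2160 = 97.7%.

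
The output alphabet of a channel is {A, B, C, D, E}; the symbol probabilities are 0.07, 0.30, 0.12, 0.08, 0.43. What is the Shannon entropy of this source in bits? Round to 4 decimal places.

H = −Σ pᵢ log₂ pᵢ.
−0.07·log₂(0.07) = 0.2686
−0.30·log₂(0.30) = 0.5211
−0.12·log₂(0.12) = 0.3671
−0.08·log₂(0.08) = 0.2915
−0.43·log₂(0.43) = 0.5236
Sum ≈ 1.9718 → 1.9718 bits.

1.9718 bits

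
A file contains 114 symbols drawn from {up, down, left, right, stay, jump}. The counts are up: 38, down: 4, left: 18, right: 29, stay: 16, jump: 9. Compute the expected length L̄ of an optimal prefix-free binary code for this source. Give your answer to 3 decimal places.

Probabilities are the counts divided by 114.
Repeatedly combine the two least-probable nodes; the expected code length is the sum of the merged weights.
merge 2/57 + 3/38 → 13/114
merge 13/114 + 8/57 → 29/114
merge 3/19 + 29/114 → 47/114
merge 29/114 + 1/3 → 67/114
merge 47/114 + 67/114 → 1
L = 13/114 + 29/114 + 47/114 + 67/114 + 1 = 45/19 ≈ 2.368 bits/symbol.

2.368 bits/symbol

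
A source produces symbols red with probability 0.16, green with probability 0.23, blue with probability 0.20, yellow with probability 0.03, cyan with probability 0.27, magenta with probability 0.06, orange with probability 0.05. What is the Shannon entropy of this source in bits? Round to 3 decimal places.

H = −Σ pᵢ log₂ pᵢ.
−0.16·log₂(0.16) = 0.4230
−0.23·log₂(0.23) = 0.4877
−0.20·log₂(0.20) = 0.4644
−0.03·log₂(0.03) = 0.1518
−0.27·log₂(0.27) = 0.5100
−0.06·log₂(0.06) = 0.2435
−0.05·log₂(0.05) = 0.2161
Sum ≈ 2.4965 → 2.496 bits.

2.496 bits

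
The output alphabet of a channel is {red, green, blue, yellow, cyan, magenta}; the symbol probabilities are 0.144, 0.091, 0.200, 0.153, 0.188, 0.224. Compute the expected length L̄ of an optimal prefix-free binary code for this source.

Repeatedly combine the two least-probable nodes; the expected code length is the sum of the merged weights.
merge 91/1000 + 18/125 → 47/200
merge 153/1000 + 47/250 → 341/1000
merge 1/5 + 28/125 → 53/125
merge 47/200 + 341/1000 → 72/125
merge 53/125 + 72/125 → 1
L = 47/200 + 341/1000 + 53/125 + 72/125 + 1 = 322/125 = 2.576 bits/symbol.

2.576 bits/symbol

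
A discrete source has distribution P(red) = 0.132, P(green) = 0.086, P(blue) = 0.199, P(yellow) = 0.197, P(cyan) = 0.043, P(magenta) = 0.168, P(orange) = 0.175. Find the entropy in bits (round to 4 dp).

H = −Σ pᵢ log₂ pᵢ.
−0.132·log₂(0.132) = 0.3856
−0.086·log₂(0.086) = 0.3044
−0.199·log₂(0.199) = 0.4635
−0.197·log₂(0.197) = 0.4617
−0.043·log₂(0.043) = 0.1952
−0.168·log₂(0.168) = 0.4323
−0.175·log₂(0.175) = 0.4401
Sum ≈ 2.6828 → 2.6828 bits.

2.6828 bits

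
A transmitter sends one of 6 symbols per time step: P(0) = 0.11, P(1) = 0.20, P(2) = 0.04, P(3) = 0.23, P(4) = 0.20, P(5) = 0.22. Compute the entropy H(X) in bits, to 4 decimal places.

2.4331 bits

H = −Σ pᵢ log₂ pᵢ.
−0.11·log₂(0.11) = 0.3503
−0.20·log₂(0.20) = 0.4644
−0.04·log₂(0.04) = 0.1858
−0.23·log₂(0.23) = 0.4877
−0.20·log₂(0.20) = 0.4644
−0.22·log₂(0.22) = 0.4806
Sum ≈ 2.4331 → 2.4331 bits.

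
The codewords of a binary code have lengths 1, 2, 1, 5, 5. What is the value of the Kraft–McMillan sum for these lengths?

1.3125

With common denominator 2^5 = 32: Σ 2^(−ℓᵢ) = 16/32 + 8/32 + 16/32 + 1/32 + 1/32 = 42/32 = 1.3125.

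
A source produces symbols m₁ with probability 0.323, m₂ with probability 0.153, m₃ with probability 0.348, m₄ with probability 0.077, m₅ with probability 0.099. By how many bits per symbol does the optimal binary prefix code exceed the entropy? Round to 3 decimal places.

Entropy H = −Σ p log₂ p ≈ 2.0861 bits.
Huffman merges: 77/1000+99/1000→22/125; 153/1000+22/125→329/1000; 323/1000+329/1000→163/250; 87/250+163/250→1. L = 2157/1000 ≈ 2.1570.
L − H = 2.1570 − 2.0861 = 0.071 bits.

0.071 bits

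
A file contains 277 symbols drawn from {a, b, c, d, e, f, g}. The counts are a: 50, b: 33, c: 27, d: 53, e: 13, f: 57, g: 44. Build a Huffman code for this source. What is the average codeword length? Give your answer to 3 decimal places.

Probabilities are the counts divided by 277.
Repeatedly combine the two least-probable nodes; the expected code length is the sum of the merged weights.
merge 13/277 + 27/277 → 40/277
merge 33/277 + 40/277 → 73/277
merge 44/277 + 50/277 → 94/277
merge 53/277 + 57/277 → 110/277
merge 73/277 + 94/277 → 167/277
merge 110/277 + 167/277 → 1
L = 40/277 + 73/277 + 94/277 + 110/277 + 167/277 + 1 = 761/277 ≈ 2.747 bits/symbol.

2.747 bits/symbol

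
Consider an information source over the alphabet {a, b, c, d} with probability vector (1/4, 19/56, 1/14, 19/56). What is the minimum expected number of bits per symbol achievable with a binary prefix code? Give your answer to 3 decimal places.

Repeatedly combine the two least-probable nodes; the expected code length is the sum of the merged weights.
merge 1/14 + 1/4 → 9/28
merge 9/28 + 19/56 → 37/56
merge 19/56 + 37/56 → 1
L = 9/28 + 37/56 + 1 = 111/56 ≈ 1.982 bits/symbol.

1.982 bits/symbol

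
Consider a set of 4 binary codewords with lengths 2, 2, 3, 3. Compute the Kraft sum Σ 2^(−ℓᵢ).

With common denominator 2^3 = 8: Σ 2^(−ℓᵢ) = 2/8 + 2/8 + 1/8 + 1/8 = 6/8 = 0.75.

0.75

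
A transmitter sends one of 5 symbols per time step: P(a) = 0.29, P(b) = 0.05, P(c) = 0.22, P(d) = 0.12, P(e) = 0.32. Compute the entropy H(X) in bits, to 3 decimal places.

H = −Σ pᵢ log₂ pᵢ.
−0.29·log₂(0.29) = 0.5179
−0.05·log₂(0.05) = 0.2161
−0.22·log₂(0.22) = 0.4806
−0.12·log₂(0.12) = 0.3671
−0.32·log₂(0.32) = 0.5260
Sum ≈ 2.1077 → 2.108 bits.

2.108 bits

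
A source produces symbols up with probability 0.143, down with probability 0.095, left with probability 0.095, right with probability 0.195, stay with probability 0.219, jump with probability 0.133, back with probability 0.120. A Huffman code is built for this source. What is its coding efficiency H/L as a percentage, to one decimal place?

Entropy H = −Σ p log₂ p ≈ 2.7404 bits.
Huffman merges: 19/200+19/200→19/100; 3/25+133/1000→253/1000; 143/1000+19/100→333/1000; 39/200+219/1000→207/500; 253/1000+333/1000→293/500; 207/500+293/500→1. L = 347/125 ≈ 2.7760.
Efficiency = H/L = 2.7404/2.7760 = 98.7%.

98.7%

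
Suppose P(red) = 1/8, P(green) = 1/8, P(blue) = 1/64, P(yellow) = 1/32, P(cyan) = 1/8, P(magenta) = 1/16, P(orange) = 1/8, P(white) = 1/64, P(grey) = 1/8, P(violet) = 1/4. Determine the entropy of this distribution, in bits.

Each probability is a power of 1/2, so log₂(1/p) is an integer.
H = Σ p·log₂(1/p) = 1/8·3 + 1/8·3 + 1/64·6 + 1/32·5 + 1/8·3 + 1/16·4 + 1/8·3 + 1/64·6 + 1/8·3 + 1/4·2 = 2.96875 bits.

2.96875 bits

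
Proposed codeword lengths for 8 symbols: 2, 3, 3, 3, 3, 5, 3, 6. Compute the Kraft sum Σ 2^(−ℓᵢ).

0.921875

With common denominator 2^6 = 64: Σ 2^(−ℓᵢ) = 16/64 + 8/64 + 8/64 + 8/64 + 8/64 + 2/64 + 8/64 + 1/64 = 59/64 = 0.921875.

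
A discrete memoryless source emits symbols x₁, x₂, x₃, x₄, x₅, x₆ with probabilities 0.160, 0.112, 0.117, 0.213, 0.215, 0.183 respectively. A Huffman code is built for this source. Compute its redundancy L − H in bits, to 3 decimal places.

0.033 bits

Entropy H = −Σ p log₂ p ≈ 2.5393 bits.
Huffman merges: 14/125+117/1000→229/1000; 4/25+183/1000→343/1000; 213/1000+43/200→107/250; 229/1000+343/1000→143/250; 107/250+143/250→1. L = 643/250 ≈ 2.5720.
L − H = 2.5720 − 2.5393 = 0.033 bits.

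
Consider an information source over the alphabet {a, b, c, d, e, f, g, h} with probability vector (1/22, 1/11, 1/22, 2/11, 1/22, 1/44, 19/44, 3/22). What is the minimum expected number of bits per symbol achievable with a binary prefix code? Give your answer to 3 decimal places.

Repeatedly combine the two least-probable nodes; the expected code length is the sum of the merged weights.
merge 1/44 + 1/22 → 3/44
merge 1/22 + 1/22 → 1/11
merge 3/44 + 1/11 → 7/44
merge 1/11 + 3/22 → 5/22
merge 7/44 + 2/11 → 15/44
merge 5/22 + 15/44 → 25/44
merge 19/44 + 25/44 → 1
L = 3/44 + 1/11 + 7/44 + 5/22 + 15/44 + 25/44 + 1 = 27/11 ≈ 2.455 bits/symbol.

2.455 bits/symbol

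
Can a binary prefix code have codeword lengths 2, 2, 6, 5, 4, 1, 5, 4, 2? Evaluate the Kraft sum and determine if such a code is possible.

1.453125; no

With common denominator 2^6 = 64: Σ 2^(−ℓᵢ) = 16/64 + 16/64 + 1/64 + 2/64 + 4/64 + 32/64 + 2/64 + 4/64 + 16/64 = 93/64 = 1.453125.
Kraft's inequality requires Σ ≤ 1; here Σ = 1.453125 > 1, so no such prefix code exists.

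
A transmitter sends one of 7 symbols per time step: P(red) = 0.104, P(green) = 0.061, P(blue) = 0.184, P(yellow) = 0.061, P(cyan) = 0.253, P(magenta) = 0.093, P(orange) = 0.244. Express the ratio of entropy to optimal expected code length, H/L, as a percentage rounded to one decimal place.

99.0%

Entropy H = −Σ p log₂ p ≈ 2.5981 bits.
Huffman merges: 61/1000+61/1000→61/500; 93/1000+13/125→197/1000; 61/500+23/125→153/500; 197/1000+61/250→441/1000; 253/1000+153/500→559/1000; 441/1000+559/1000→1. L = 21/8 ≈ 2.6250.
Efficiency = H/L = 2.5981/2.6250 = 99.0%.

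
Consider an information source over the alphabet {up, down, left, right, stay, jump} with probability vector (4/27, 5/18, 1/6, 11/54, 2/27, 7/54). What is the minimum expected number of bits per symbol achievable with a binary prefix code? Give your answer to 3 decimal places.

2.519 bits/symbol

Repeatedly combine the two least-probable nodes; the expected code length is the sum of the merged weights.
merge 2/27 + 7/54 → 11/54
merge 4/27 + 1/6 → 17/54
merge 11/54 + 11/54 → 11/27
merge 5/18 + 17/54 → 16/27
merge 11/27 + 16/27 → 1
L = 11/54 + 17/54 + 11/27 + 16/27 + 1 = 68/27 ≈ 2.519 bits/symbol.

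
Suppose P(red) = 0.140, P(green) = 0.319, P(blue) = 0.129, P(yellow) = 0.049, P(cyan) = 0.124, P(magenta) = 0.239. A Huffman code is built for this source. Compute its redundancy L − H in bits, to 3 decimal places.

0.058 bits

Entropy H = −Σ p log₂ p ≈ 2.3842 bits.
Huffman merges: 49/1000+31/250→173/1000; 129/1000+7/50→269/1000; 173/1000+239/1000→103/250; 269/1000+319/1000→147/250; 103/250+147/250→1. L = 1221/500 ≈ 2.4420.
L − H = 2.4420 − 2.3842 = 0.058 bits.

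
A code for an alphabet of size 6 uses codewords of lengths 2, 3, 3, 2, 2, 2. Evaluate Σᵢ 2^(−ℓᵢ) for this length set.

1.25

With common denominator 2^3 = 8: Σ 2^(−ℓᵢ) = 2/8 + 1/8 + 1/8 + 2/8 + 2/8 + 2/8 = 10/8 = 1.25.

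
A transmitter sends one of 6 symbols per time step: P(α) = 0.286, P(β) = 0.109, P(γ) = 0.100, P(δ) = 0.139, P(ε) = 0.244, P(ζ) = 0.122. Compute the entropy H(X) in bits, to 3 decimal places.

H = −Σ pᵢ log₂ pᵢ.
−0.286·log₂(0.286) = 0.5165
−0.109·log₂(0.109) = 0.3485
−0.100·log₂(0.100) = 0.3322
−0.139·log₂(0.139) = 0.3957
−0.244·log₂(0.244) = 0.4966
−0.122·log₂(0.122) = 0.3703
Sum ≈ 2.4598 → 2.460 bits.

2.460 bits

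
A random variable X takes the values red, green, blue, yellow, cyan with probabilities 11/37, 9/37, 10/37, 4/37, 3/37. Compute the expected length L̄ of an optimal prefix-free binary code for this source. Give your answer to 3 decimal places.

2.189 bits/symbol

Repeatedly combine the two least-probable nodes; the expected code length is the sum of the merged weights.
merge 3/37 + 4/37 → 7/37
merge 7/37 + 9/37 → 16/37
merge 10/37 + 11/37 → 21/37
merge 16/37 + 21/37 → 1
L = 7/37 + 16/37 + 21/37 + 1 = 81/37 ≈ 2.189 bits/symbol.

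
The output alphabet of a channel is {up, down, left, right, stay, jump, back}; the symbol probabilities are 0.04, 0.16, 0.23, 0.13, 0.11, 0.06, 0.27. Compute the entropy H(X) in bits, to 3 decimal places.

H = −Σ pᵢ log₂ pᵢ.
−0.04·log₂(0.04) = 0.1858
−0.16·log₂(0.16) = 0.4230
−0.23·log₂(0.23) = 0.4877
−0.13·log₂(0.13) = 0.3826
−0.11·log₂(0.11) = 0.3503
−0.06·log₂(0.06) = 0.2435
−0.27·log₂(0.27) = 0.5100
Sum ≈ 2.5829 → 2.583 bits.

2.583 bits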